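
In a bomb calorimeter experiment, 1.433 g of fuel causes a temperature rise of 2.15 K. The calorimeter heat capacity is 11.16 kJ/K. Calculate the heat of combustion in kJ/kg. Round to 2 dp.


Hc = C_cal * delta_T / m_fuel
Q_released = 11.16 * 2.15 = 23.9940 kJ
m_fuel = 1.433 g = 1.433/1000 kg = 0.001433 kg
Hc = 23.9940 / 0.001433 = 16743.89 kJ/kg


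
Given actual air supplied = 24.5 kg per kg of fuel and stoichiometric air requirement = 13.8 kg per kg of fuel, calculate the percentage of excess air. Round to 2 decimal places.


Excess air = actual - stoichiometric = 24.5 - 13.8 = 10.70 kg/kg fuel
Excess air % = (excess / stoich) * 100 = (10.70 / 13.8) * 100 = 77.54%


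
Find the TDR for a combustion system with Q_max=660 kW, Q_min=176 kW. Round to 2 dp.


TDR = Q_max / Q_min
TDR = 660 / 176 = 3.75


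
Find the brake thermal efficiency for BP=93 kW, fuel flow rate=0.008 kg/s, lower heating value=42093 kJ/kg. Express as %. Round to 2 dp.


eta_BTE = (BP / (mf * LHV)) * 100
Denominator = 0.008 * 42093 = 336.7440 kW
eta_BTE = (93 / 336.7440) * 100 = 27.62%


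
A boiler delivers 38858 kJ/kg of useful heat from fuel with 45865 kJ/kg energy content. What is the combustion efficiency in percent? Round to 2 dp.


Efficiency = (Q_useful / Q_fuel) * 100
Efficiency = (38858 / 45865) * 100
Efficiency = 0.8472 * 100 = 84.72%


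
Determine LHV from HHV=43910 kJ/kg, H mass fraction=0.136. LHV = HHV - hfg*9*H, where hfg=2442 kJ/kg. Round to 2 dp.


LHV = HHV - hfg * 9 * H
Water correction = 2442 * 9 * 0.136 = 2989.008 kJ/kg
LHV = 43910 - 2989.008 = 40920.99 kJ/kg


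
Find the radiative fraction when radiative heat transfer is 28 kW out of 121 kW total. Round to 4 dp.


f_rad = Q_rad / Q_total
f_rad = 28 / 121 = 0.2314


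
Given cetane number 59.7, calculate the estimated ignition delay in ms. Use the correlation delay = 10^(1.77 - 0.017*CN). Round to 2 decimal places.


delay = 10^(1.77 - 0.017*CN)
Exponent = 1.77 - 0.017*59.7 = 0.7551
delay = 10^0.7551 = 5.69 ms


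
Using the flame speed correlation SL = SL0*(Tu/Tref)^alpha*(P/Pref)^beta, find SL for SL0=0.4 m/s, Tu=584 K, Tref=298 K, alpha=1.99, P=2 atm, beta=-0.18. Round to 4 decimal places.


SL = SL0 * (Tu/Tref)^alpha * (P/Pref)^beta
T ratio = 584/298 = 1.95973154
(T ratio)^alpha = 1.95973154^1.99 = 3.814795
(P/Pref)^beta = 2^(-0.18) = 0.882703
SL = 0.4 * 3.814795 * 0.882703 = 1.3469 m/s


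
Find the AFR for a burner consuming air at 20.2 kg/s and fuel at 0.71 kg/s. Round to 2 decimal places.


AFR = m_air / m_fuel
AFR = 20.2 / 0.71 = 28.45


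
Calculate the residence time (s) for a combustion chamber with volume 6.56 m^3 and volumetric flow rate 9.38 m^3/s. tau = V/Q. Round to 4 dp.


tau = V / Q_flow
tau = 6.56 / 9.38 = 0.6994 s


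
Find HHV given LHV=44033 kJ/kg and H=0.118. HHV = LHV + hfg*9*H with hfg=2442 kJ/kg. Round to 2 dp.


HHV = LHV + hfg * 9 * H
Water addition = 2442 * 9 * 0.118 = 2593.404 kJ/kg
HHV = 44033 + 2593.404 = 46626.40 kJ/kg


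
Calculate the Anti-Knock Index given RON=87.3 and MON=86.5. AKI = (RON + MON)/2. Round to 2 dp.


AKI = (RON + MON) / 2
AKI = (87.3 + 86.5) / 2
AKI = 173.8 / 2 = 86.90


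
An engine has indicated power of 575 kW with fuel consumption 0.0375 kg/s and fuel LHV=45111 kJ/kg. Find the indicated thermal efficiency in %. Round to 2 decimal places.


eta_ith = (IP / (mf * LHV)) * 100
Denominator = 0.0375 * 45111 = 1691.6625 kW
eta_ith = (575 / 1691.6625) * 100 = 33.99%


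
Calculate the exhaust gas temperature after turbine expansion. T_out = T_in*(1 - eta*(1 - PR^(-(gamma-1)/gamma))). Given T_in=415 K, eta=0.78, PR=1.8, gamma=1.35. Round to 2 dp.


T_out = T_in * (1 - eta * (1 - PR^(-(gamma-1)/gamma)))
Exponent = -(1.35-1)/1.35 = -0.25925926
PR^exp = 1.8^(-0.25925926) = 0.85865408
Factor = 1 - 0.78*(1 - 0.85865408) = 0.88975018
T_out = 415 * 0.88975018 = 369.25 K


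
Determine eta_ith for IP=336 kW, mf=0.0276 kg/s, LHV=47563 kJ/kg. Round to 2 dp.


eta_ith = (IP / (mf * LHV)) * 100
Denominator = 0.0276 * 47563 = 1312.7388 kW
eta_ith = (336 / 1312.7388) * 100 = 25.60%


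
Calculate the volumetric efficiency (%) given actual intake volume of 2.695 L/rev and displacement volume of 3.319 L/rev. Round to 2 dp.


eta_v = (V_actual / V_disp) * 100
Ratio = 2.695 / 3.319 = 0.8120
eta_v = 0.8120 * 100 = 81.20%


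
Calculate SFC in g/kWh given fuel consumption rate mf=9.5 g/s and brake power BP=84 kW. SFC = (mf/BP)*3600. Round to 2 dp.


SFC = (mf / BP) * 3600
Rate = 9.5 / 84 = 0.113095 g/(s*kW)
SFC = 0.113095 * 3600 = 407.14 g/kWh


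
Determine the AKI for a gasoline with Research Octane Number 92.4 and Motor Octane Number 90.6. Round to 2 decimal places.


AKI = (RON + MON) / 2
AKI = (92.4 + 90.6) / 2
AKI = 183.0 / 2 = 91.50


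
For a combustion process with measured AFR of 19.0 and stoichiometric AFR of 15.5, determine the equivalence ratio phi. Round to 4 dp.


phi = AFR_stoich / AFR_actual
phi = 15.5 / 19.0 = 0.8158


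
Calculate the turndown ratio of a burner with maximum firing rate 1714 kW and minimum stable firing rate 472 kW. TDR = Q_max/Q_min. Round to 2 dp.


TDR = Q_max / Q_min
TDR = 1714 / 472 = 3.63


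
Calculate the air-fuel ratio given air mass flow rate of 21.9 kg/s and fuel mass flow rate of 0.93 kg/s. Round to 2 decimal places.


AFR = m_air / m_fuel
AFR = 21.9 / 0.93 = 23.55


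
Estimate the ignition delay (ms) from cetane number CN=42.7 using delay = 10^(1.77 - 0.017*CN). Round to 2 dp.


delay = 10^(1.77 - 0.017*CN)
Exponent = 1.77 - 0.017*42.7 = 1.0441
delay = 10^1.0441 = 11.07 ms


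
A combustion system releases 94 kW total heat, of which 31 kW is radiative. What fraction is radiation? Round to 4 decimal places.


f_rad = Q_rad / Q_total
f_rad = 31 / 94 = 0.3298


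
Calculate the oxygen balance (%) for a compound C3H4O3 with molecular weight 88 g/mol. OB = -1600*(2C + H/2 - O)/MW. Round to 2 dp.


OB = -1600 * (2C + H/2 - O) / MW
Inner = 2*3 + 4/2 - 3 = 5.00
OB = -1600 * 5.00 / 88 = -90.91%


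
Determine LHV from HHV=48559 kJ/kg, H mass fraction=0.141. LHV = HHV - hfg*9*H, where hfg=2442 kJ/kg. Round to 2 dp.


LHV = HHV - hfg * 9 * H
Water correction = 2442 * 9 * 0.141 = 3098.898 kJ/kg
LHV = 48559 - 3098.898 = 45460.10 kJ/kg


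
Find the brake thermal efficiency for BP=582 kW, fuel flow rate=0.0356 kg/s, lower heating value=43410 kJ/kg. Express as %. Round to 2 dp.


eta_BTE = (BP / (mf * LHV)) * 100
Denominator = 0.0356 * 43410 = 1545.3960 kW
eta_BTE = (582 / 1545.3960) * 100 = 37.66%


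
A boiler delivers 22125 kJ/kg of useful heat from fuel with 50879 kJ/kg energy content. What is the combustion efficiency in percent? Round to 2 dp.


Efficiency = (Q_useful / Q_fuel) * 100
Efficiency = (22125 / 50879) * 100
Efficiency = 0.4349 * 100 = 43.49%


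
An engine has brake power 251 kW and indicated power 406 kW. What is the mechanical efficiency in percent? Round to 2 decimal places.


eta_mech = (BP / IP) * 100
Ratio = 251 / 406 = 0.6182
eta_mech = 0.6182 * 100 = 61.82%


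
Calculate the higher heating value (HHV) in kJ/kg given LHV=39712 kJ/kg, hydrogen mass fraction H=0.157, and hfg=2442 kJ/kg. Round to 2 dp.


HHV = LHV + hfg * 9 * H
Water addition = 2442 * 9 * 0.157 = 3450.546 kJ/kg
HHV = 39712 + 3450.546 = 43162.55 kJ/kg


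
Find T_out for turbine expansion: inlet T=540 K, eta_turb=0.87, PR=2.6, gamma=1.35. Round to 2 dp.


T_out = T_in * (1 - eta * (1 - PR^(-(gamma-1)/gamma)))
Exponent = -(1.35-1)/1.35 = -0.25925926
PR^exp = 2.6^(-0.25925926) = 0.78057442
Factor = 1 - 0.87*(1 - 0.78057442) = 0.80909975
T_out = 540 * 0.80909975 = 436.91 K


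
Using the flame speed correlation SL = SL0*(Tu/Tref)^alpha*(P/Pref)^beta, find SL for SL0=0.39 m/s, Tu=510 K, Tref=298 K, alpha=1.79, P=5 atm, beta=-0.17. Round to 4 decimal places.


SL = SL0 * (Tu/Tref)^alpha * (P/Pref)^beta
T ratio = 510/298 = 1.71140940
(T ratio)^alpha = 1.71140940^1.79 = 2.616396
(P/Pref)^beta = 5^(-0.17) = 0.760633
SL = 0.39 * 2.616396 * 0.760633 = 0.7761 m/s


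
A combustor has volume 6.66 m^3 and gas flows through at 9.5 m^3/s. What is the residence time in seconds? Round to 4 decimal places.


tau = V / Q_flow
tau = 6.66 / 9.5 = 0.7011 s


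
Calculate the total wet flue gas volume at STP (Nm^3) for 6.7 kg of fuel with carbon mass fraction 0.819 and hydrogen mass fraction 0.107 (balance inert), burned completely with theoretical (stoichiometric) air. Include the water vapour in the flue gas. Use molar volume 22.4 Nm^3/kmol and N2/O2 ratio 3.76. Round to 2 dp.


Per kg fuel: CO2 = (C/12 kmol)*22.4 = (0.819/12)*22.4 = 1.52880 Nm^3
Per kg fuel: H2O = (H/2 kmol)*22.4 = (0.107/2)*22.4 = 1.19840 Nm^3
O2 needed per kg fuel = C/12 + H/4 = 0.819/12 + 0.107/4 = 0.09500000 kmol
Per kg fuel: N2 = O2*3.76*22.4 = 0.09500000*3.76*22.4 = 8.00128 Nm^3
Total per kg = 1.52880 + 1.19840 + 8.00128 = 10.72848 Nm^3
Total = 10.72848 * 6.7 = 71.88 Nm^3


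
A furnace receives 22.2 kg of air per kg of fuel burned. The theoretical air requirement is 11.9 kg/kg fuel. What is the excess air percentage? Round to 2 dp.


Excess air = actual - stoichiometric = 22.2 - 11.9 = 10.30 kg/kg fuel
Excess air % = (excess / stoich) * 100 = (10.30 / 11.9) * 100 = 86.55%


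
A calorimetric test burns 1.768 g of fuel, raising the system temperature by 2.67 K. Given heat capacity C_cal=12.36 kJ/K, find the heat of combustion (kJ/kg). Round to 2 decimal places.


Hc = C_cal * delta_T / m_fuel
Q_released = 12.36 * 2.67 = 33.0012 kJ
m_fuel = 1.768 g = 1.768/1000 kg = 0.001768 kg
Hc = 33.0012 / 0.001768 = 18665.84 kJ/kg


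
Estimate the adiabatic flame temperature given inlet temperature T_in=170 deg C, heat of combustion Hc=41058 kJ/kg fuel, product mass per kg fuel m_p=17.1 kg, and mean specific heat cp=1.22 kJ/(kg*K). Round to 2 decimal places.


T_ad = T_in + Hc / (m_p * cp)
Denominator = 17.1 * 1.22 = 20.8620
Temperature rise = 41058 / 20.8620 = 1968.08 K
T_ad = 170 + 1968.08 = 2138.08 deg C


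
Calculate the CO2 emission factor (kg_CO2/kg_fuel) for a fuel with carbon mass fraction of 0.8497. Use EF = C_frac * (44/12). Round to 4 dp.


EF = C_frac * (M_CO2 / M_C)
EF = 0.8497 * (44/12)
EF = 0.8497 * 3.666667 = 3.1156 kg_CO2/kg_fuel


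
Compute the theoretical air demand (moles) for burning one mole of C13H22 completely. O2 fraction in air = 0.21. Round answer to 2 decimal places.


Balanced combustion: C13H22 + 18.5 O2 -> 13 CO2 + 11 H2O
O2 needed = C + H/4 = 13 + 22/4 = 18.50 moles
Air moles = O2 / 0.21 = 18.50 / 0.21 = 88.10 moles air


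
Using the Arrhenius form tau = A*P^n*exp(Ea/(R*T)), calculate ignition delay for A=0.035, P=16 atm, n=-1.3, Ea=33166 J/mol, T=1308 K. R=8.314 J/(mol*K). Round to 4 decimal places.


tau = A * P^n * exp(Ea/(R*T))
P^n = 16^(-1.3) = 0.02720471
Ea/(R*T) = 33166/(8.314*1308) = 3.049828
exp(Ea/(R*T)) = 21.111711
tau = 0.035 * 0.02720471 * 21.111711 = 0.0201 ms


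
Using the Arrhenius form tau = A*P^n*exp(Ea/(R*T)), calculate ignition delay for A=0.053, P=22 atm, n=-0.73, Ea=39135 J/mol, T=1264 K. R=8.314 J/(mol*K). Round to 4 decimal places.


tau = A * P^n * exp(Ea/(R*T))
P^n = 22^(-0.73) = 0.10472044
Ea/(R*T) = 39135/(8.314*1264) = 3.723988
exp(Ea/(R*T)) = 41.429275
tau = 0.053 * 0.10472044 * 41.429275 = 0.2299 ms


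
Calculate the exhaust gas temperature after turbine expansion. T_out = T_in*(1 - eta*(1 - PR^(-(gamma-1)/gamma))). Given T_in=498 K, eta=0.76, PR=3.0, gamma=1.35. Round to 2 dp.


T_out = T_in * (1 - eta * (1 - PR^(-(gamma-1)/gamma)))
Exponent = -(1.35-1)/1.35 = -0.25925926
PR^exp = 3.0^(-0.25925926) = 0.75214556
Factor = 1 - 0.76*(1 - 0.75214556) = 0.81163063
T_out = 498 * 0.81163063 = 404.19 K


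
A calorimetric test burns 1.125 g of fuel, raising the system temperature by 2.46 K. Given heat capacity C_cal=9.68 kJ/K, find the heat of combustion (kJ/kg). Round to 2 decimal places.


Hc = C_cal * delta_T / m_fuel
Q_released = 9.68 * 2.46 = 23.8128 kJ
m_fuel = 1.125 g = 1.125/1000 kg = 0.001125 kg
Hc = 23.8128 / 0.001125 = 21166.93 kJ/kg


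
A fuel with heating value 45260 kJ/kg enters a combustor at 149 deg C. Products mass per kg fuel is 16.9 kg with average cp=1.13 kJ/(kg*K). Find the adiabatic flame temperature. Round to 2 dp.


T_ad = T_in + Hc / (m_p * cp)
Denominator = 16.9 * 1.13 = 19.0970
Temperature rise = 45260 / 19.0970 = 2370.01 K
T_ad = 149 + 2370.01 = 2519.01 deg C


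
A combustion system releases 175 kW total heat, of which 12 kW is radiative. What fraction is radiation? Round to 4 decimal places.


f_rad = Q_rad / Q_total
f_rad = 12 / 175 = 0.0686


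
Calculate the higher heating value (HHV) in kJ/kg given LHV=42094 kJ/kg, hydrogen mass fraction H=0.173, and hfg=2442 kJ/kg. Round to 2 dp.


HHV = LHV + hfg * 9 * H
Water addition = 2442 * 9 * 0.173 = 3802.194 kJ/kg
HHV = 42094 + 3802.194 = 45896.19 kJ/kg


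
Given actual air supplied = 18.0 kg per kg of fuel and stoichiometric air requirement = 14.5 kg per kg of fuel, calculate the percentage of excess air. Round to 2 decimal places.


Excess air = actual - stoichiometric = 18.0 - 14.5 = 3.50 kg/kg fuel
Excess air % = (excess / stoich) * 100 = (3.50 / 14.5) * 100 = 24.14%


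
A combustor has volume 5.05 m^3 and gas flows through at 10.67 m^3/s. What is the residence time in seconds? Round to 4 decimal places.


tau = V / Q_flow
tau = 5.05 / 10.67 = 0.4733 s


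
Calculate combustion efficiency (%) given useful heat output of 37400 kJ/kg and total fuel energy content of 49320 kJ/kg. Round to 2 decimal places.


Efficiency = (Q_useful / Q_fuel) * 100
Efficiency = (37400 / 49320) * 100
Efficiency = 0.7583 * 100 = 75.83%


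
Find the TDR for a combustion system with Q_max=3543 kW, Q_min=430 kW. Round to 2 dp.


TDR = Q_max / Q_min
TDR = 3543 / 430 = 8.24


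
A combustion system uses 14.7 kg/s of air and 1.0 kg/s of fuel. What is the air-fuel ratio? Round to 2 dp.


AFR = m_air / m_fuel
AFR = 14.7 / 1.0 = 14.70


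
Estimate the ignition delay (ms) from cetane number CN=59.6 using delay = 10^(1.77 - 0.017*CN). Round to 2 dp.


delay = 10^(1.77 - 0.017*CN)
Exponent = 1.77 - 0.017*59.6 = 0.7568
delay = 10^0.7568 = 5.71 ms


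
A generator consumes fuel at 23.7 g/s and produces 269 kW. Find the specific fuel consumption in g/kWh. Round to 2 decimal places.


SFC = (mf / BP) * 3600
Rate = 23.7 / 269 = 0.088104 g/(s*kW)
SFC = 0.088104 * 3600 = 317.17 g/kWh


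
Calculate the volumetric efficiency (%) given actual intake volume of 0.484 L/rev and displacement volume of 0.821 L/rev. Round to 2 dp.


eta_v = (V_actual / V_disp) * 100
Ratio = 0.484 / 0.821 = 0.5895
eta_v = 0.5895 * 100 = 58.95%


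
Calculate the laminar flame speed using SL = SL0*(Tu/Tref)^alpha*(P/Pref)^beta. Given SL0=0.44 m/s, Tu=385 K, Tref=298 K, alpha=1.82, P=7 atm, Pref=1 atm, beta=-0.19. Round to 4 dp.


SL = SL0 * (Tu/Tref)^alpha * (P/Pref)^beta
T ratio = 385/298 = 1.29194631
(T ratio)^alpha = 1.29194631^1.82 = 1.593914
(P/Pref)^beta = 7^(-0.19) = 0.690926
SL = 0.44 * 1.593914 * 0.690926 = 0.4846 m/s


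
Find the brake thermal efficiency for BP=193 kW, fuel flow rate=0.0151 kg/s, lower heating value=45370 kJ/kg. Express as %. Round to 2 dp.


eta_BTE = (BP / (mf * LHV)) * 100
Denominator = 0.0151 * 45370 = 685.0870 kW
eta_BTE = (193 / 685.0870) * 100 = 28.17%


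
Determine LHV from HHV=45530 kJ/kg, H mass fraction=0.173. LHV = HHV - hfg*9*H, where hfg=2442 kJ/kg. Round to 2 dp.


LHV = HHV - hfg * 9 * H
Water correction = 2442 * 9 * 0.173 = 3802.194 kJ/kg
LHV = 45530 - 3802.194 = 41727.81 kJ/kg


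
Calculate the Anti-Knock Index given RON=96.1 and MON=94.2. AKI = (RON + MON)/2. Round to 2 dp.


AKI = (RON + MON) / 2
AKI = (96.1 + 94.2) / 2
AKI = 190.3 / 2 = 95.15


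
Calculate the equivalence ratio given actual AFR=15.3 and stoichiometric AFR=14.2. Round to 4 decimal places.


phi = AFR_stoich / AFR_actual
phi = 14.2 / 15.3 = 0.9281


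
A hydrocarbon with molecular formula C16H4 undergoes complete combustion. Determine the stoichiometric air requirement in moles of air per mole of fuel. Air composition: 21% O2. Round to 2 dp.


Balanced combustion: C16H4 + 17 O2 -> 16 CO2 + 2 H2O
O2 needed = C + H/4 = 16 + 4/4 = 17.00 moles
Air moles = O2 / 0.21 = 17.00 / 0.21 = 80.95 moles air


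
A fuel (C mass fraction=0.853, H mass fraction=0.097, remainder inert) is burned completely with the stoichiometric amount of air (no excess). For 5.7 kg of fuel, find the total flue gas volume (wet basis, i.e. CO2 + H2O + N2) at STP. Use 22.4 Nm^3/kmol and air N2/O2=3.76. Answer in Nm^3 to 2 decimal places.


Per kg fuel: CO2 = (C/12 kmol)*22.4 = (0.853/12)*22.4 = 1.59227 Nm^3
Per kg fuel: H2O = (H/2 kmol)*22.4 = (0.097/2)*22.4 = 1.08640 Nm^3
O2 needed per kg fuel = C/12 + H/4 = 0.853/12 + 0.097/4 = 0.09533333 kmol
Per kg fuel: N2 = O2*3.76*22.4 = 0.09533333*3.76*22.4 = 8.02935 Nm^3
Total per kg = 1.59227 + 1.08640 + 8.02935 = 10.70802 Nm^3
Total = 10.70802 * 5.7 = 61.04 Nm^3


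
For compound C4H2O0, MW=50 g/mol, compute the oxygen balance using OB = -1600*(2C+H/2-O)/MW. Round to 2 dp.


OB = -1600 * (2C + H/2 - O) / MW
Inner = 2*4 + 2/2 - 0 = 9.00
OB = -1600 * 9.00 / 50 = -288.00%


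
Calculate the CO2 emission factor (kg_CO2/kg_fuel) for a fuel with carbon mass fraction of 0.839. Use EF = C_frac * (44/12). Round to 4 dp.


EF = C_frac * (M_CO2 / M_C)
EF = 0.839 * (44/12)
EF = 0.839 * 3.666667 = 3.0763 kg_CO2/kg_fuel


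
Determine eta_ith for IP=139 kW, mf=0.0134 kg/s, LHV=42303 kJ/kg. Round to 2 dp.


eta_ith = (IP / (mf * LHV)) * 100
Denominator = 0.0134 * 42303 = 566.8602 kW
eta_ith = (139 / 566.8602) * 100 = 24.52%


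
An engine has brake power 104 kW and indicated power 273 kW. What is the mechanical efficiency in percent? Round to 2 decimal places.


eta_mech = (BP / IP) * 100
Ratio = 104 / 273 = 0.3810
eta_mech = 0.3810 * 100 = 38.10%


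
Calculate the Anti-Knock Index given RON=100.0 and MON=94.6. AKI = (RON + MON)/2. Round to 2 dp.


AKI = (RON + MON) / 2
AKI = (100.0 + 94.6) / 2
AKI = 194.6 / 2 = 97.30


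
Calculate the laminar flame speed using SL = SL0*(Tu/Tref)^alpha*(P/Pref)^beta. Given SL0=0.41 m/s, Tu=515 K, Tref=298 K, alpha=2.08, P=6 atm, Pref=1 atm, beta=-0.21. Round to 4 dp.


SL = SL0 * (Tu/Tref)^alpha * (P/Pref)^beta
T ratio = 515/298 = 1.72818792
(T ratio)^alpha = 1.72818792^2.08 = 3.120249
(P/Pref)^beta = 6^(-0.21) = 0.686417
SL = 0.41 * 3.120249 * 0.686417 = 0.8781 m/s


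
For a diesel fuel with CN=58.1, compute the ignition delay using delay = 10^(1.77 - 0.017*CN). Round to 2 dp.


delay = 10^(1.77 - 0.017*CN)
Exponent = 1.77 - 0.017*58.1 = 0.7823
delay = 10^0.7823 = 6.06 ms


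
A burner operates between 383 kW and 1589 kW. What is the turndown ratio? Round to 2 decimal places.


TDR = Q_max / Q_min
TDR = 1589 / 383 = 4.15


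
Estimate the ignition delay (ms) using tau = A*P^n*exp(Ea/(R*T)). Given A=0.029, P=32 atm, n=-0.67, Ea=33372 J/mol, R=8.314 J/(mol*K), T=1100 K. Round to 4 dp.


tau = A * P^n * exp(Ea/(R*T))
P^n = 32^(-0.67) = 0.09807301
Ea/(R*T) = 33372/(8.314*1100) = 3.649048
exp(Ea/(R*T)) = 38.438041
tau = 0.029 * 0.09807301 * 38.438041 = 0.1093 ms


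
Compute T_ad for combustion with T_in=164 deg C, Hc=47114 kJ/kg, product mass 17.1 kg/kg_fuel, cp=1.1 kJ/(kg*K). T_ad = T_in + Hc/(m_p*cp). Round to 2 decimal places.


T_ad = T_in + Hc / (m_p * cp)
Denominator = 17.1 * 1.1 = 18.8100
Temperature rise = 47114 / 18.8100 = 2504.73 K
T_ad = 164 + 2504.73 = 2668.73 deg C


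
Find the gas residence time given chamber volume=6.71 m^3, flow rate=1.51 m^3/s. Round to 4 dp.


tau = V / Q_flow
tau = 6.71 / 1.51 = 4.4437 s


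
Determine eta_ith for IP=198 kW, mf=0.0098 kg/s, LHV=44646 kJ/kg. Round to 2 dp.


eta_ith = (IP / (mf * LHV)) * 100
Denominator = 0.0098 * 44646 = 437.5308 kW
eta_ith = (198 / 437.5308) * 100 = 45.25%


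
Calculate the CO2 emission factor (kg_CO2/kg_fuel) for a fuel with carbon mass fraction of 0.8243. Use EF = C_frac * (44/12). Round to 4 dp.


EF = C_frac * (M_CO2 / M_C)
EF = 0.8243 * (44/12)
EF = 0.8243 * 3.666667 = 3.0224 kg_CO2/kg_fuel


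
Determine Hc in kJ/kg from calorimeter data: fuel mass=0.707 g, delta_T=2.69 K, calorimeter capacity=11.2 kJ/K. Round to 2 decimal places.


Hc = C_cal * delta_T / m_fuel
Q_released = 11.2 * 2.69 = 30.1280 kJ
m_fuel = 0.707 g = 0.707/1000 kg = 0.000707 kg
Hc = 30.1280 / 0.000707 = 42613.86 kJ/kg


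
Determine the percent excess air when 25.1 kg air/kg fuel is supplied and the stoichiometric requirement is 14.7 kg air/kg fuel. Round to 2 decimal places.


Excess air = actual - stoichiometric = 25.1 - 14.7 = 10.40 kg/kg fuel
Excess air % = (excess / stoich) * 100 = (10.40 / 14.7) * 100 = 70.75%


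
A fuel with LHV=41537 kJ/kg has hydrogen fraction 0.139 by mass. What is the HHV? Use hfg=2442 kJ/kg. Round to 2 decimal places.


HHV = LHV + hfg * 9 * H
Water addition = 2442 * 9 * 0.139 = 3054.942 kJ/kg
HHV = 41537 + 3054.942 = 44591.94 kJ/kg


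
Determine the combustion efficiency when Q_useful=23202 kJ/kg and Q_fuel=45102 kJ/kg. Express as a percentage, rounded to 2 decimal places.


Efficiency = (Q_useful / Q_fuel) * 100
Efficiency = (23202 / 45102) * 100
Efficiency = 0.5144 * 100 = 51.44%


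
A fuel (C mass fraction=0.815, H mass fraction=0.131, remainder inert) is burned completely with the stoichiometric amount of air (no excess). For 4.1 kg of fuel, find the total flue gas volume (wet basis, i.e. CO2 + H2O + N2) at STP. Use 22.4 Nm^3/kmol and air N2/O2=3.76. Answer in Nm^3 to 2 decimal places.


Per kg fuel: CO2 = (C/12 kmol)*22.4 = (0.815/12)*22.4 = 1.52133 Nm^3
Per kg fuel: H2O = (H/2 kmol)*22.4 = (0.131/2)*22.4 = 1.46720 Nm^3
O2 needed per kg fuel = C/12 + H/4 = 0.815/12 + 0.131/4 = 0.10066667 kmol
Per kg fuel: N2 = O2*3.76*22.4 = 0.10066667*3.76*22.4 = 8.47855 Nm^3
Total per kg = 1.52133 + 1.46720 + 8.47855 = 11.46708 Nm^3
Total = 11.46708 * 4.1 = 47.02 Nm^3


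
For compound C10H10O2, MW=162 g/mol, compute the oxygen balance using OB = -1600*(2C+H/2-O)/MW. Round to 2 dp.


OB = -1600 * (2C + H/2 - O) / MW
Inner = 2*10 + 10/2 - 2 = 23.00
OB = -1600 * 23.00 / 162 = -227.16%


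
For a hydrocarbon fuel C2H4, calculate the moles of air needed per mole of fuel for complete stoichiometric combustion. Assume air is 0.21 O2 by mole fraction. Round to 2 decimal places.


Balanced combustion: C2H4 + 3 O2 -> 2 CO2 + 2 H2O
O2 needed = C + H/4 = 2 + 4/4 = 3.00 moles
Air moles = O2 / 0.21 = 3.00 / 0.21 = 14.29 moles air


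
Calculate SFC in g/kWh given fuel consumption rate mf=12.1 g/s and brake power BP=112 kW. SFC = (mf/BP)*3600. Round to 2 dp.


SFC = (mf / BP) * 3600
Rate = 12.1 / 112 = 0.108036 g/(s*kW)
SFC = 0.108036 * 3600 = 388.93 g/kWh


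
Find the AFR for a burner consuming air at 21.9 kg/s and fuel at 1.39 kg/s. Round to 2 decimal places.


AFR = m_air / m_fuel
AFR = 21.9 / 1.39 = 15.76


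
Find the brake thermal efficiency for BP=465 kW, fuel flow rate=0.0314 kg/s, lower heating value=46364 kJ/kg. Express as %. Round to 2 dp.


eta_BTE = (BP / (mf * LHV)) * 100
Denominator = 0.0314 * 46364 = 1455.8296 kW
eta_BTE = (465 / 1455.8296) * 100 = 31.94%


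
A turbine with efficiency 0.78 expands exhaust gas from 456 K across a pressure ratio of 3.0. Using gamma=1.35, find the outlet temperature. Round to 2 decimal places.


T_out = T_in * (1 - eta * (1 - PR^(-(gamma-1)/gamma)))
Exponent = -(1.35-1)/1.35 = -0.25925926
PR^exp = 3.0^(-0.25925926) = 0.75214556
Factor = 1 - 0.78*(1 - 0.75214556) = 0.80667354
T_out = 456 * 0.80667354 = 367.84 K


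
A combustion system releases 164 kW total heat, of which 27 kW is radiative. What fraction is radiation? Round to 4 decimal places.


f_rad = Q_rad / Q_total
f_rad = 27 / 164 = 0.1646


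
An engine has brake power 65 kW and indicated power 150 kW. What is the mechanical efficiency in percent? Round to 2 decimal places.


eta_mech = (BP / IP) * 100
Ratio = 65 / 150 = 0.4333
eta_mech = 0.4333 * 100 = 43.33%


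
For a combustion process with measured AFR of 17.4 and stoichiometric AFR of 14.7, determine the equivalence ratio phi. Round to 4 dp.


phi = AFR_stoich / AFR_actual
phi = 14.7 / 17.4 = 0.8448


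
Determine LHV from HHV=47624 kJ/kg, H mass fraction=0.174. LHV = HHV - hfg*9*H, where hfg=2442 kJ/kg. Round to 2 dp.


LHV = HHV - hfg * 9 * H
Water correction = 2442 * 9 * 0.174 = 3824.172 kJ/kg
LHV = 47624 - 3824.172 = 43799.83 kJ/kg


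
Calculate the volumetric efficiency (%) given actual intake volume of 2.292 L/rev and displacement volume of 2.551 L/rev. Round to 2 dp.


eta_v = (V_actual / V_disp) * 100
Ratio = 2.292 / 2.551 = 0.8985
eta_v = 0.8985 * 100 = 89.85%


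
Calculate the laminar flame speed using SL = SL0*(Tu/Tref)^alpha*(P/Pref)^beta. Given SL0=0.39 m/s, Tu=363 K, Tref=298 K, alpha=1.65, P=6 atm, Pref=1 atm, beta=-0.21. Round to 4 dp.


SL = SL0 * (Tu/Tref)^alpha * (P/Pref)^beta
T ratio = 363/298 = 1.21812081
(T ratio)^alpha = 1.21812081^1.65 = 1.384807
(P/Pref)^beta = 6^(-0.21) = 0.686417
SL = 0.39 * 1.384807 * 0.686417 = 0.3707 m/s


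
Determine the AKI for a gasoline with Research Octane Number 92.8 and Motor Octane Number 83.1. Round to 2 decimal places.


AKI = (RON + MON) / 2
AKI = (92.8 + 83.1) / 2
AKI = 175.9 / 2 = 87.95


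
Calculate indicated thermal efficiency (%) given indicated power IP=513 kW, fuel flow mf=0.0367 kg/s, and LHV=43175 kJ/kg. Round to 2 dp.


eta_ith = (IP / (mf * LHV)) * 100
Denominator = 0.0367 * 43175 = 1584.5225 kW
eta_ith = (513 / 1584.5225) * 100 = 32.38%


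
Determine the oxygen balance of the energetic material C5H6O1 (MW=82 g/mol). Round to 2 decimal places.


OB = -1600 * (2C + H/2 - O) / MW
Inner = 2*5 + 6/2 - 1 = 12.00
OB = -1600 * 12.00 / 82 = -234.15%


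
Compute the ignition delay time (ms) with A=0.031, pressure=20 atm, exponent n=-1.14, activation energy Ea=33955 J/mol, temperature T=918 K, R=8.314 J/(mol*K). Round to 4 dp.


tau = A * P^n * exp(Ea/(R*T))
P^n = 20^(-1.14) = 0.03287198
Ea/(R*T) = 33955/(8.314*918) = 4.448884
exp(Ea/(R*T)) = 85.531395
tau = 0.031 * 0.03287198 * 85.531395 = 0.0872 ms


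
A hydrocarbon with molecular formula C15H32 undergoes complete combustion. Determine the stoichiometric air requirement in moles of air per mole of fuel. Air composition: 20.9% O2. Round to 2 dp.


Balanced combustion: C15H32 + 23 O2 -> 15 CO2 + 16 H2O
O2 needed = C + H/4 = 15 + 32/4 = 23.00 moles
Air moles = O2 / 0.209 = 23.00 / 0.209 = 110.05 moles air


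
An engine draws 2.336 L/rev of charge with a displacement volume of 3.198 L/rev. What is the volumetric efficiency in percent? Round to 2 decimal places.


eta_v = (V_actual / V_disp) * 100
Ratio = 2.336 / 3.198 = 0.7305
eta_v = 0.7305 * 100 = 73.05%


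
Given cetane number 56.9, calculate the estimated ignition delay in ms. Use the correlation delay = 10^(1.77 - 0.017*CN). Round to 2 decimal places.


delay = 10^(1.77 - 0.017*CN)
Exponent = 1.77 - 0.017*56.9 = 0.8027
delay = 10^0.8027 = 6.35 ms


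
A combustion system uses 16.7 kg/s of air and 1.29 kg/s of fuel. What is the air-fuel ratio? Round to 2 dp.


AFR = m_air / m_fuel
AFR = 16.7 / 1.29 = 12.95


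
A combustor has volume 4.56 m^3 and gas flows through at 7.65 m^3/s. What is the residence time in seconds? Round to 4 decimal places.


tau = V / Q_flow
tau = 4.56 / 7.65 = 0.5961 s


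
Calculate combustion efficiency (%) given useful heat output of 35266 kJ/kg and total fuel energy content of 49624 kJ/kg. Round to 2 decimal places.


Efficiency = (Q_useful / Q_fuel) * 100
Efficiency = (35266 / 49624) * 100
Efficiency = 0.7107 * 100 = 71.07%


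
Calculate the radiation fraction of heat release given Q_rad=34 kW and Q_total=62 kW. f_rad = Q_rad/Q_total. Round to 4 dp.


f_rad = Q_rad / Q_total
f_rad = 34 / 62 = 0.5484


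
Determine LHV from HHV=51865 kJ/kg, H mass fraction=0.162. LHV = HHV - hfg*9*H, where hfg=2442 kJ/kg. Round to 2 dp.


LHV = HHV - hfg * 9 * H
Water correction = 2442 * 9 * 0.162 = 3560.436 kJ/kg
LHV = 51865 - 3560.436 = 48304.56 kJ/kg


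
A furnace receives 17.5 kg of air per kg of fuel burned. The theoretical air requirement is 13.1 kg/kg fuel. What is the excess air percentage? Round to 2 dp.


Excess air = actual - stoichiometric = 17.5 - 13.1 = 4.40 kg/kg fuel
Excess air % = (excess / stoich) * 100 = (4.40 / 13.1) * 100 = 33.59%


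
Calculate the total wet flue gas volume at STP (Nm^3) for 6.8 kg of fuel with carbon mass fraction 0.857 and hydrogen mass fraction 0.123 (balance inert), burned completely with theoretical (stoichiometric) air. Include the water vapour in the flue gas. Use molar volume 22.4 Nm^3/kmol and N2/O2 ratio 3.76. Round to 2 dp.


Per kg fuel: CO2 = (C/12 kmol)*22.4 = (0.857/12)*22.4 = 1.59973 Nm^3
Per kg fuel: H2O = (H/2 kmol)*22.4 = (0.123/2)*22.4 = 1.37760 Nm^3
O2 needed per kg fuel = C/12 + H/4 = 0.857/12 + 0.123/4 = 0.10216667 kmol
Per kg fuel: N2 = O2*3.76*22.4 = 0.10216667*3.76*22.4 = 8.60489 Nm^3
Total per kg = 1.59973 + 1.37760 + 8.60489 = 11.58222 Nm^3
Total = 11.58222 * 6.8 = 78.76 Nm^3


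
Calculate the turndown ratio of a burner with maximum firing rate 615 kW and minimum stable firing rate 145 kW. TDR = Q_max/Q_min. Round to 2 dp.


TDR = Q_max / Q_min
TDR = 615 / 145 = 4.24


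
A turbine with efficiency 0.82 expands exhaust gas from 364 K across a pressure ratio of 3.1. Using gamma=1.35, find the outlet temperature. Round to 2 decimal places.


T_out = T_in * (1 - eta * (1 - PR^(-(gamma-1)/gamma)))
Exponent = -(1.35-1)/1.35 = -0.25925926
PR^exp = 3.1^(-0.25925926) = 0.74577862
Factor = 1 - 0.82*(1 - 0.74577862) = 0.79153847
T_out = 364 * 0.79153847 = 288.12 K


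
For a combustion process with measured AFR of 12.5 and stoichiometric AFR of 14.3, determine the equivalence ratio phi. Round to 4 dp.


phi = AFR_stoich / AFR_actual
phi = 14.3 / 12.5 = 1.1440


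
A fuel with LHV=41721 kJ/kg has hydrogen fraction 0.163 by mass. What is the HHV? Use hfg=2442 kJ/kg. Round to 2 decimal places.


HHV = LHV + hfg * 9 * H
Water addition = 2442 * 9 * 0.163 = 3582.414 kJ/kg
HHV = 41721 + 3582.414 = 45303.41 kJ/kg


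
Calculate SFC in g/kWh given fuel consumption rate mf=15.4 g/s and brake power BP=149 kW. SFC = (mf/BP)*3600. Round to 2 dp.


SFC = (mf / BP) * 3600
Rate = 15.4 / 149 = 0.103356 g/(s*kW)
SFC = 0.103356 * 3600 = 372.08 g/kWh


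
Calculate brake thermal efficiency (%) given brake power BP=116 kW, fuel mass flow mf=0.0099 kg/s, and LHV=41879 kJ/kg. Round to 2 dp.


eta_BTE = (BP / (mf * LHV)) * 100
Denominator = 0.0099 * 41879 = 414.6021 kW
eta_BTE = (116 / 414.6021) * 100 = 27.98%


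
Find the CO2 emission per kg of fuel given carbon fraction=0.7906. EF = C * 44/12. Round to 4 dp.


EF = C_frac * (M_CO2 / M_C)
EF = 0.7906 * (44/12)
EF = 0.7906 * 3.666667 = 2.8989 kg_CO2/kg_fuel


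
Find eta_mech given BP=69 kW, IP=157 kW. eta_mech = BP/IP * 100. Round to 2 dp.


eta_mech = (BP / IP) * 100
Ratio = 69 / 157 = 0.4395
eta_mech = 0.4395 * 100 = 43.95%


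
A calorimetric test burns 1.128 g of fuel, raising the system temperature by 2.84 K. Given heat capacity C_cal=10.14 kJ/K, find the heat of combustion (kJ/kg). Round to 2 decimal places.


Hc = C_cal * delta_T / m_fuel
Q_released = 10.14 * 2.84 = 28.7976 kJ
m_fuel = 1.128 g = 1.128/1000 kg = 0.001128 kg
Hc = 28.7976 / 0.001128 = 25529.79 kJ/kg


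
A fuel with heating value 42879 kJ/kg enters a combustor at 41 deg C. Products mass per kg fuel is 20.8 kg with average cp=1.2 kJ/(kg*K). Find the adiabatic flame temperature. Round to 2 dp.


T_ad = T_in + Hc / (m_p * cp)
Denominator = 20.8 * 1.2 = 24.9600
Temperature rise = 42879 / 24.9600 = 1717.91 K
T_ad = 41 + 1717.91 = 1758.91 deg C


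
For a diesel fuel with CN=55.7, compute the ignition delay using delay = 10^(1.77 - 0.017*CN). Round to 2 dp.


delay = 10^(1.77 - 0.017*CN)
Exponent = 1.77 - 0.017*55.7 = 0.8231
delay = 10^0.8231 = 6.65 ms


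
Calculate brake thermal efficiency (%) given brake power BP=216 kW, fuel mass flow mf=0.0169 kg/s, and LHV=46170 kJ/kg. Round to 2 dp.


eta_BTE = (BP / (mf * LHV)) * 100
Denominator = 0.0169 * 46170 = 780.2730 kW
eta_BTE = (216 / 780.2730) * 100 = 27.68%


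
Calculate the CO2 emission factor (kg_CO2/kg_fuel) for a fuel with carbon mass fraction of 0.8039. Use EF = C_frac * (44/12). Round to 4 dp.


EF = C_frac * (M_CO2 / M_C)
EF = 0.8039 * (44/12)
EF = 0.8039 * 3.666667 = 2.9476 kg_CO2/kg_fuel


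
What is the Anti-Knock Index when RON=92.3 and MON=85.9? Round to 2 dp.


AKI = (RON + MON) / 2
AKI = (92.3 + 85.9) / 2
AKI = 178.2 / 2 = 89.10


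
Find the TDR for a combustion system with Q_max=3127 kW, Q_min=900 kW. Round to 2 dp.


TDR = Q_max / Q_min
TDR = 3127 / 900 = 3.47


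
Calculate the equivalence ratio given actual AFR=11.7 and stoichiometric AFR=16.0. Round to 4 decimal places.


phi = AFR_stoich / AFR_actual
phi = 16.0 / 11.7 = 1.3675


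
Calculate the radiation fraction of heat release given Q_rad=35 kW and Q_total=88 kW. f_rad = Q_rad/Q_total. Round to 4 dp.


f_rad = Q_rad / Q_total
f_rad = 35 / 88 = 0.3977


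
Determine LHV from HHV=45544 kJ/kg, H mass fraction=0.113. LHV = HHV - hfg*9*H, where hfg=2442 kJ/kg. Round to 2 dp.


LHV = HHV - hfg * 9 * H
Water correction = 2442 * 9 * 0.113 = 2483.514 kJ/kg
LHV = 45544 - 2483.514 = 43060.49 kJ/kg


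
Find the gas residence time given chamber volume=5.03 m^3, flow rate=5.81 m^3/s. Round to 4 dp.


tau = V / Q_flow
tau = 5.03 / 5.81 = 0.8657 s


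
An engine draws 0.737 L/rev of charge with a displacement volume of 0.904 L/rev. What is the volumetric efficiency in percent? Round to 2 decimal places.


eta_v = (V_actual / V_disp) * 100
Ratio = 0.737 / 0.904 = 0.8153
eta_v = 0.8153 * 100 = 81.53%


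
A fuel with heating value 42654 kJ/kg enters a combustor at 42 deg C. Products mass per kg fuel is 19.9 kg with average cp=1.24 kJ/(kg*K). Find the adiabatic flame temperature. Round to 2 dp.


T_ad = T_in + Hc / (m_p * cp)
Denominator = 19.9 * 1.24 = 24.6760
Temperature rise = 42654 / 24.6760 = 1728.56 K
T_ad = 42 + 1728.56 = 1770.56 deg C


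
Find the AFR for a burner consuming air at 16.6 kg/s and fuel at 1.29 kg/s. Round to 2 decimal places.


AFR = m_air / m_fuel
AFR = 16.6 / 1.29 = 12.87


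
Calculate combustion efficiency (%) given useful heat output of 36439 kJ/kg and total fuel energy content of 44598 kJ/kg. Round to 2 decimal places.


Efficiency = (Q_useful / Q_fuel) * 100
Efficiency = (36439 / 44598) * 100
Efficiency = 0.8171 * 100 = 81.71%


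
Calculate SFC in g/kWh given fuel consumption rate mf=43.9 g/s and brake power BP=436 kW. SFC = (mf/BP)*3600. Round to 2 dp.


SFC = (mf / BP) * 3600
Rate = 43.9 / 436 = 0.100688 g/(s*kW)
SFC = 0.100688 * 3600 = 362.48 g/kWh


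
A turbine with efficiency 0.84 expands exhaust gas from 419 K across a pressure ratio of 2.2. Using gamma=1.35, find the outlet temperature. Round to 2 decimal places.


T_out = T_in * (1 - eta * (1 - PR^(-(gamma-1)/gamma)))
Exponent = -(1.35-1)/1.35 = -0.25925926
PR^exp = 2.2^(-0.25925926) = 0.81512413
Factor = 1 - 0.84*(1 - 0.81512413) = 0.84470427
T_out = 419 * 0.84470427 = 353.93 K


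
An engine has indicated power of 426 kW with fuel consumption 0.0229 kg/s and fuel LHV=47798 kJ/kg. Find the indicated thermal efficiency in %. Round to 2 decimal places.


eta_ith = (IP / (mf * LHV)) * 100
Denominator = 0.0229 * 47798 = 1094.5742 kW
eta_ith = (426 / 1094.5742) * 100 = 38.92%


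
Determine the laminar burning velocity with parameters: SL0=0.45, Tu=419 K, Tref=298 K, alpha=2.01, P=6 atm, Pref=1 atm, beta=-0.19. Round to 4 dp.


SL = SL0 * (Tu/Tref)^alpha * (P/Pref)^beta
T ratio = 419/298 = 1.40604027
(T ratio)^alpha = 1.40604027^2.01 = 1.983698
(P/Pref)^beta = 6^(-0.19) = 0.711461
SL = 0.45 * 1.983698 * 0.711461 = 0.6351 m/s


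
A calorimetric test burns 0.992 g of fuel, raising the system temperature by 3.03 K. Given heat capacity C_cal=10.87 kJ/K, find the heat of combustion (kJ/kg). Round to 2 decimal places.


Hc = C_cal * delta_T / m_fuel
Q_released = 10.87 * 3.03 = 32.9361 kJ
m_fuel = 0.992 g = 0.992/1000 kg = 0.000992 kg
Hc = 32.9361 / 0.000992 = 33201.71 kJ/kg


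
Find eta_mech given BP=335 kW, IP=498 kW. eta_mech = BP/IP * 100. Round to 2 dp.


eta_mech = (BP / IP) * 100
Ratio = 335 / 498 = 0.6727
eta_mech = 0.6727 * 100 = 67.27%


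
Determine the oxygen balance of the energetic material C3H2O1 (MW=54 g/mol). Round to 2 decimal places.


OB = -1600 * (2C + H/2 - O) / MW
Inner = 2*3 + 2/2 - 1 = 6.00
OB = -1600 * 6.00 / 54 = -177.78%


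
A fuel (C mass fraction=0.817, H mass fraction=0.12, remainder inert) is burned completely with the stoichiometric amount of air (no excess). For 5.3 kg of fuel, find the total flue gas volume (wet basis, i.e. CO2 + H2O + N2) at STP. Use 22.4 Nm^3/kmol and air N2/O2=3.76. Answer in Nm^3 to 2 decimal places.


Per kg fuel: CO2 = (C/12 kmol)*22.4 = (0.817/12)*22.4 = 1.52507 Nm^3
Per kg fuel: H2O = (H/2 kmol)*22.4 = (0.12/2)*22.4 = 1.34400 Nm^3
O2 needed per kg fuel = C/12 + H/4 = 0.817/12 + 0.12/4 = 0.09808333 kmol
Per kg fuel: N2 = O2*3.76*22.4 = 0.09808333*3.76*22.4 = 8.26097 Nm^3
Total per kg = 1.52507 + 1.34400 + 8.26097 = 11.13004 Nm^3
Total = 11.13004 * 5.3 = 58.99 Nm^3


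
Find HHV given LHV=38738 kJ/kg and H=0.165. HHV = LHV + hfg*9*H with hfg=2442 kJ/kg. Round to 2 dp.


HHV = LHV + hfg * 9 * H
Water addition = 2442 * 9 * 0.165 = 3626.370 kJ/kg
HHV = 38738 + 3626.370 = 42364.37 kJ/kg


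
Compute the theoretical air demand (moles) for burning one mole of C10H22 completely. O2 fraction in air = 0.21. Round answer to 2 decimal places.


Balanced combustion: C10H22 + 15.5 O2 -> 10 CO2 + 11 H2O
O2 needed = C + H/4 = 10 + 22/4 = 15.50 moles
Air moles = O2 / 0.21 = 15.50 / 0.21 = 73.81 moles air


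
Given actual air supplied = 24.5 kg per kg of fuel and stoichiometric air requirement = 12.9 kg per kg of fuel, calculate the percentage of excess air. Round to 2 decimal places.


Excess air = actual - stoichiometric = 24.5 - 12.9 = 11.60 kg/kg fuel
Excess air % = (excess / stoich) * 100 = (11.60 / 12.9) * 100 = 89.92%


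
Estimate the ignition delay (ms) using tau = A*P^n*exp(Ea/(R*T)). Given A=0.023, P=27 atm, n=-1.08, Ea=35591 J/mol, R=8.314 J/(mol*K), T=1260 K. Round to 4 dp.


tau = A * P^n * exp(Ea/(R*T))
P^n = 27^(-1.08) = 0.02845294
Ea/(R*T) = 35591/(8.314*1260) = 3.397501
exp(Ea/(R*T)) = 29.889321
tau = 0.023 * 0.02845294 * 29.889321 = 0.0196 ms


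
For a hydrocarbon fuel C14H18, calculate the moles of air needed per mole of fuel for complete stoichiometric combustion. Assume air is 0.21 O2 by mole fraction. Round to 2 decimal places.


Balanced combustion: C14H18 + 18.5 O2 -> 14 CO2 + 9 H2O
O2 needed = C + H/4 = 14 + 18/4 = 18.50 moles
Air moles = O2 / 0.21 = 18.50 / 0.21 = 88.10 moles air


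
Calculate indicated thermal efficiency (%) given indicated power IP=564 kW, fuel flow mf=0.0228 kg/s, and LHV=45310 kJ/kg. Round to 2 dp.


eta_ith = (IP / (mf * LHV)) * 100
Denominator = 0.0228 * 45310 = 1033.0680 kW
eta_ith = (564 / 1033.0680) * 100 = 54.59%


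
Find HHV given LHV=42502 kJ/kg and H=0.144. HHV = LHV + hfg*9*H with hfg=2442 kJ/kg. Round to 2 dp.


HHV = LHV + hfg * 9 * H
Water addition = 2442 * 9 * 0.144 = 3164.832 kJ/kg
HHV = 42502 + 3164.832 = 45666.83 kJ/kg


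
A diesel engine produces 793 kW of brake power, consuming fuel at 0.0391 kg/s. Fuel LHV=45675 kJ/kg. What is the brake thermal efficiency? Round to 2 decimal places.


eta_BTE = (BP / (mf * LHV)) * 100
Denominator = 0.0391 * 45675 = 1785.8925 kW
eta_BTE = (793 / 1785.8925) * 100 = 44.40%


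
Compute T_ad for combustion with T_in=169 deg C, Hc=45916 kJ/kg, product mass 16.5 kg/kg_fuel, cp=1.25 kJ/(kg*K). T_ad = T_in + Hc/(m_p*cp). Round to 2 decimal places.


T_ad = T_in + Hc / (m_p * cp)
Denominator = 16.5 * 1.25 = 20.6250
Temperature rise = 45916 / 20.6250 = 2226.23 K
T_ad = 169 + 2226.23 = 2395.23 deg C
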